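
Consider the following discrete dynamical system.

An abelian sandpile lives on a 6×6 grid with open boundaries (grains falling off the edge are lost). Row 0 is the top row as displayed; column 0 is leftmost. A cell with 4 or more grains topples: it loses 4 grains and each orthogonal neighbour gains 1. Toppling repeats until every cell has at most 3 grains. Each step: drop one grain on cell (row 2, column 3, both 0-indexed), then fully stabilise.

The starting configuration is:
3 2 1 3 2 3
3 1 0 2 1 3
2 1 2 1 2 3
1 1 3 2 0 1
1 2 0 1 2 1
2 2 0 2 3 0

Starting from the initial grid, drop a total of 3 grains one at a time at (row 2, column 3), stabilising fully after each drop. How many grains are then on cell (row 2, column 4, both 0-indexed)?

3

[0] 3 2 1 3 2 3
3 1 0 2 1 3
2 1 2 1 2 3
1 1 3 2 0 1
1 2 0 1 2 1
2 2 0 2 3 0
[1] 3 2 1 3 2 3
3 1 0 2 1 3
2 1 2 2 2 3
1 1 3 2 0 1
1 2 0 1 2 1
2 2 0 2 3 0
[2] 3 2 1 3 2 3
3 1 0 2 1 3
2 1 2 3 2 3
1 1 3 2 0 1
1 2 0 1 2 1
2 2 0 2 3 0
[3] 3 2 1 3 2 3
3 1 0 3 1 3
2 1 3 0 3 3
1 1 3 3 0 1
1 2 0 1 2 1
2 2 0 2 3 0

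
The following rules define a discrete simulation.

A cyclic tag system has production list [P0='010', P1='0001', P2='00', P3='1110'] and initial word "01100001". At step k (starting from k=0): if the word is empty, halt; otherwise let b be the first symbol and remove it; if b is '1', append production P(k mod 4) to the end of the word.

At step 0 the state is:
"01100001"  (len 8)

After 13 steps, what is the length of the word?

9

[0] "01100001"  (len 8)
[1] "1100001"  (len 7)
[2] "1000010001"  (len 10)
[3] "00001000100"  (len 11)
[4] "0001000100"  (len 10)
[5] "001000100"  (len 9)
[6] "01000100"  (len 8)
[7] "1000100"  (len 7)
[8] "0001001110"  (len 10)
[9] "001001110"  (len 9)
[10] "01001110"  (len 8)
[11] "1001110"  (len 7)
[12] "0011101110"  (len 10)
[13] "011101110"  (len 9)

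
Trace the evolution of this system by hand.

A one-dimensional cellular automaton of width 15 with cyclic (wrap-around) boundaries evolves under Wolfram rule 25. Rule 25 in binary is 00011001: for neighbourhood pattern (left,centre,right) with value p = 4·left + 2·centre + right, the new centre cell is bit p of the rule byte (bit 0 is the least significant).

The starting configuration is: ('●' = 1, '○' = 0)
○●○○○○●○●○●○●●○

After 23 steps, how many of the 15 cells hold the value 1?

k=0  ○●○○○○●○●○●○●●○
k=1  ○○●●●○○○○○○○●○●
k=2  ●○●○○●●●●●●○○○○
k=3  ○○○●○●○○○○○●●●○
k=4  ●●○○○○●●●●○●○○●
k=5  ○○●●●○●○○○○○●○●
k=6  ●○●○○○○●●●●○○○○
k=7  ○○○●●●○●○○○●●●○
k=8  ●●○●○○○○●●○●○○●
k=9  ○○○○●●●○●○○○●○●
k=10  ●●●○●○○○○●●○○○○
k=11  ●○○○○●●●○●○●●●○
k=12  ○●●●○●○○○○○●○○○
k=13  ○●○○○○●●●●○○●●●
k=14  ○○●●●○●○○○●○●○○
k=15  ●○●○○○○●●○○○○●●
k=16  ○○○●●●○●○●●●○●○
k=17  ●●○●○○○○○●○○○○●
k=18  ○○○○●●●●○○●●●○●
k=19  ●●●○●○○○●○●○○○○
k=20  ●○○○○●●○○○○●●●○
k=21  ○●●●○●○●●●○●○○○
k=22  ○●○○○○○●○○○○●●●
k=23  ○○●●●●○○●●●○●○○

8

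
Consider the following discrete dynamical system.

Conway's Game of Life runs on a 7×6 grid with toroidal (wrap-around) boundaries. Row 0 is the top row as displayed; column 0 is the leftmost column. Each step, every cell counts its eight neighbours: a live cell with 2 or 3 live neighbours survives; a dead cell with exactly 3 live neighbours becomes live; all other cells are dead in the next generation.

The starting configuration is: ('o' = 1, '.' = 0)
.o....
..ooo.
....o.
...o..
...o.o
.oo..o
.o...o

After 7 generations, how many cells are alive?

t=0: .o....
..ooo.
....o.
...o..
...o.o
.oo..o
.o...o
t=1: oo.oo.
..ooo.
..o.o.
...o..
o..o..
.oo..o
.o....
t=2: oo..oo
......
..o.o.
..ooo.
oo.oo.
.oo...
...ooo
t=3: o..o..
oo.oo.
..o.o.
......
o...oo
.o....
...o..
t=4: oo.o.o
oo..o.
.oo.oo
...oo.
o....o
o...oo
..o...
t=5: ...ooo
......
.oo...
.ooo..
o..o..
oo..o.
..oo..
t=6: ..ooo.
..ooo.
.o.o..
o..o..
o..ooo
oo..oo
ooo...
t=7: ....oo
.o....
.o....
oo.o..
..oo..
......
......

9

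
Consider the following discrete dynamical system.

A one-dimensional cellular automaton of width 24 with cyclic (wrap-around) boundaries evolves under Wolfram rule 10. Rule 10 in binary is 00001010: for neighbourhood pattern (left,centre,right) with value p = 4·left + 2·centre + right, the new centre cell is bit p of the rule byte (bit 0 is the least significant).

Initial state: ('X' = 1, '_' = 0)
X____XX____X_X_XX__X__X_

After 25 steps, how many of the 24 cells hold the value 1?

[0] X____XX____X_X_XX__X__X_
[1] ____XX____X____X__X__X__
[2] ___XX____X____X__X__X___
[3] __XX____X____X__X__X____
[4] _XX____X____X__X__X_____
[5] XX____X____X__X__X______
[6] X____X____X__X__X______X
[7] ____X____X__X__X______XX
[8] ___X____X__X__X______XX_
[9] __X____X__X__X______XX__
[10] _X____X__X__X______XX___
[11] X____X__X__X______XX____
[12] ____X__X__X______XX____X
[13] ___X__X__X______XX____X_
[14] __X__X__X______XX____X__
[15] _X__X__X______XX____X___
[16] X__X__X______XX____X____
[17] __X__X______XX____X____X
[18] _X__X______XX____X____X_
[19] X__X______XX____X____X__
[20] __X______XX____X____X__X
[21] _X______XX____X____X__X_
[22] X______XX____X____X__X__
[23] ______XX____X____X__X__X
[24] _____XX____X____X__X__X_
[25] ____XX____X____X__X__X__

6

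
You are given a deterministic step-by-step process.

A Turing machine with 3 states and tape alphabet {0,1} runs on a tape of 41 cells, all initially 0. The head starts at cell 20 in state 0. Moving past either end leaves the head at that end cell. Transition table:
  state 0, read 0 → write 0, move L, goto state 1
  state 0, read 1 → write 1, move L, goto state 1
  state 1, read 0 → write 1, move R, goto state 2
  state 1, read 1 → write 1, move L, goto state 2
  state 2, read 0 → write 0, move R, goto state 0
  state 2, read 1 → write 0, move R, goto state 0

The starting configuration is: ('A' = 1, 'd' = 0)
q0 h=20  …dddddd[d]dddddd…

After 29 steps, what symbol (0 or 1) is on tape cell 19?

0) q0 h=20  …dddddd[d]dddddd…
1) q1 h=19  …dddddd[d]dddddd…
2) q2 h=20  …dddddA[d]dddddd…
3) q0 h=21  …ddddAd[d]dddddd…
4) q1 h=20  …dddddA[d]dddddd…
5) q2 h=21  …ddddAA[d]dddddd…
6) q0 h=22  …dddAAd[d]dddddd…
7) q1 h=21  …ddddAA[d]dddddd…
8) q2 h=22  …dddAAA[d]dddddd…
9) q0 h=23  …ddAAAd[d]dddddd…
10) q1 h=22  …dddAAA[d]dddddd…
11) q2 h=23  …ddAAAA[d]dddddd…
12) q0 h=24  …dAAAAd[d]dddddd…
13) q1 h=23  …ddAAAA[d]dddddd…
14) q2 h=24  …dAAAAA[d]dddddd…
15) q0 h=25  …AAAAAd[d]dddddd…
16) q1 h=24  …dAAAAA[d]dddddd…
17) q2 h=25  …AAAAAA[d]dddddd…
18) q0 h=26  …AAAAAd[d]dddddd…
19) q1 h=25  …AAAAAA[d]dddddd…
20) q2 h=26  …AAAAAA[d]dddddd…
21) q0 h=27  …AAAAAd[d]dddddd…
22) q1 h=26  …AAAAAA[d]dddddd…
23) q2 h=27  …AAAAAA[d]dddddd…
24) q0 h=28  …AAAAAd[d]dddddd…
25) q1 h=27  …AAAAAA[d]dddddd…
26) q2 h=28  …AAAAAA[d]dddddd…
27) q0 h=29  …AAAAAd[d]dddddd…
28) q1 h=28  …AAAAAA[d]dddddd…
29) q2 h=29  …AAAAAA[d]dddddd…

1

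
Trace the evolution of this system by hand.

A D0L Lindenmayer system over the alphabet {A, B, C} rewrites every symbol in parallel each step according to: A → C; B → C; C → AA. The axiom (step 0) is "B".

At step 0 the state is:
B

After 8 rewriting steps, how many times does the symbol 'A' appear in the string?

16

t=0: B
t=1: C
t=2: AA
t=3: CC
t=4: AAAA
t=5: CCCC
t=6: AAAAAAAA
t=7: CCCCCCCC
t=8: AAAAAAAAAAAAAAAA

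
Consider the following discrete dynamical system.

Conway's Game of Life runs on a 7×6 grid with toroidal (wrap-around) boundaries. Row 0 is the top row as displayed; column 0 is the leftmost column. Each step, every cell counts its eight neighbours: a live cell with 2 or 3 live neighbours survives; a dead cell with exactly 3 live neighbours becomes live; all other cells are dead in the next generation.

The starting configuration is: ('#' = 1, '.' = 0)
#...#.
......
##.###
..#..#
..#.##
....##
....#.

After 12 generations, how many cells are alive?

6

k=0  #...#.
......
##.###
..#..#
..#.##
....##
....#.
k=1  .....#
.#.#..
######
..#...
#.....
......
...##.
k=2  ..##..
.#.#..
#...##
..#.#.
......
......
....#.
k=3  ..###.
##.#.#
###.##
...##.
......
......
...#..
k=4  ##...#
......
......
#####.
......
......
..###.
k=5  ######
#.....
.###..
.###..
.###..
...#..
######
k=6  ......
......
#..#..
#...#.
.#..#.
.....#
......
k=7  ......
......
.....#
##.##.
#...#.
......
......
k=8  ......
......
#...##
##.##.
##.##.
......
......
k=9  ......
.....#
##.##.
......
##.##.
......
......
k=10  ......
#...##
#...##
......
......
......
......
k=11  .....#
#...#.
#...#.
.....#
......
......
......
k=12  .....#
#...#.
#...#.
.....#
......
......
......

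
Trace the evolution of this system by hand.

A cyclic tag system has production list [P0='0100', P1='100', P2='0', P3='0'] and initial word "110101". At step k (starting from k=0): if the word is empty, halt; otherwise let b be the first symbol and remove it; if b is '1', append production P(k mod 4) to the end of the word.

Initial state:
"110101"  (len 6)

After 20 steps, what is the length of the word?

0

gen 0: "110101"  (len 6)
gen 1: "101010100"  (len 9)
gen 2: "01010100100"  (len 11)
gen 3: "1010100100"  (len 10)
gen 4: "0101001000"  (len 10)
gen 5: "101001000"  (len 9)
gen 6: "01001000100"  (len 11)
gen 7: "1001000100"  (len 10)
gen 8: "0010001000"  (len 10)
gen 9: "010001000"  (len 9)
gen 10: "10001000"  (len 8)
gen 11: "00010000"  (len 8)
gen 12: "0010000"  (len 7)
gen 13: "010000"  (len 6)
gen 14: "10000"  (len 5)
gen 15: "00000"  (len 5)
gen 16: "0000"  (len 4)
gen 17: "000"  (len 3)
gen 18: "00"  (len 2)
gen 19: "0"  (len 1)
gen 20: (halted — word empty)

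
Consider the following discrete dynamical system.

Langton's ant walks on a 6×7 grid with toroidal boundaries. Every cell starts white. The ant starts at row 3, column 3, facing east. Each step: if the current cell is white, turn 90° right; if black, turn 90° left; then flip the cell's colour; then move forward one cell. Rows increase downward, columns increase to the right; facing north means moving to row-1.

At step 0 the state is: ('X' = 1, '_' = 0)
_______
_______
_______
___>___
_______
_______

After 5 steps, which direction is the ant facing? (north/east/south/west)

k=0  _______
_______
_______
___>___
_______
_______
k=1  _______
_______
_______
___X___
___v___
_______
k=2  _______
_______
_______
___X___
__<X___
_______
k=3  _______
_______
_______
__^X___
__XX___
_______
k=4  _______
_______
_______
__X>___
__XX___
_______
k=5  _______
_______
___^___
__X____
__XX___
_______

north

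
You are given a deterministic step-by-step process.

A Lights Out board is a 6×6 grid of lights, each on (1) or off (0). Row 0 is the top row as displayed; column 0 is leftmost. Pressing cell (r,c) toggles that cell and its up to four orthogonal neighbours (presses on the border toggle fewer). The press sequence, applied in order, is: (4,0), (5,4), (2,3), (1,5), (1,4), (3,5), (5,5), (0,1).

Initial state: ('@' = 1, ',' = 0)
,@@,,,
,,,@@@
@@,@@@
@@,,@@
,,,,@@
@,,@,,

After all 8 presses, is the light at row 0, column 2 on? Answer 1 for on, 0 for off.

t=0: ,@@,,,
,,,@@@
@@,@@@
@@,,@@
,,,,@@
@,,@,,
t=1: ,@@,,,
,,,@@@
@@,@@@
,@,,@@
@@,,@@
,,,@,,
t=2: ,@@,,,
,,,@@@
@@,@@@
,@,,@@
@@,,,@
,,,,@@
t=3: ,@@,,,
,,,,@@
@@@,,@
,@,@@@
@@,,,@
,,,,@@
t=4: ,@@,,@
,,,,,,
@@@,,,
,@,@@@
@@,,,@
,,,,@@
t=5: ,@@,@@
,,,@@@
@@@,@,
,@,@@@
@@,,,@
,,,,@@
t=6: ,@@,@@
,,,@@@
@@@,@@
,@,@,,
@@,,,,
,,,,@@
t=7: ,@@,@@
,,,@@@
@@@,@@
,@,@,,
@@,,,@
,,,,,,
t=8: @,,,@@
,@,@@@
@@@,@@
,@,@,,
@@,,,@
,,,,,,

0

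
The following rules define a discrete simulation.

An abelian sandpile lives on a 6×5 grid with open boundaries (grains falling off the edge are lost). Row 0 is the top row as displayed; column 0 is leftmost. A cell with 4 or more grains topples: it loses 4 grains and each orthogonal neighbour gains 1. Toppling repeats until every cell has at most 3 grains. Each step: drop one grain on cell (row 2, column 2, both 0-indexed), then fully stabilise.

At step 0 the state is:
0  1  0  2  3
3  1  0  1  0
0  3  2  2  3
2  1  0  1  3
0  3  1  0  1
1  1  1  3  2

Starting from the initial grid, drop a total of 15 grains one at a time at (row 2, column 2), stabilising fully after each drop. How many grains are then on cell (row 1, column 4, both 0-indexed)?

gen 0: 0  1  0  2  3
3  1  0  1  0
0  3  2  2  3
2  1  0  1  3
0  3  1  0  1
1  1  1  3  2
gen 1: 0  1  0  2  3
3  1  0  1  0
0  3  3  2  3
2  1  0  1  3
0  3  1  0  1
1  1  1  3  2
gen 2: 0  1  0  2  3
3  2  1  1  0
1  0  1  3  3
2  2  1  1  3
0  3  1  0  1
1  1  1  3  2
gen 3: 0  1  0  2  3
3  2  1  1  0
1  0  2  3  3
2  2  1  1  3
0  3  1  0  1
1  1  1  3  2
gen 4: 0  1  0  2  3
3  2  1  1  0
1  0  3  3  3
2  2  1  1  3
0  3  1  0  1
1  1  1  3  2
gen 5: 0  1  0  2  3
3  2  2  2  1
1  1  1  1  1
2  2  2  3  0
0  3  1  0  2
1  1  1  3  2
gen 6: 0  1  0  2  3
3  2  2  2  1
1  1  2  1  1
2  2  2  3  0
0  3  1  0  2
1  1  1  3  2
gen 7: 0  1  0  2  3
3  2  2  2  1
1  1  3  1  1
2  2  2  3  0
0  3  1  0  2
1  1  1  3  2
gen 8: 0  1  0  2  3
3  2  3  2  1
1  2  0  2  1
2  2  3  3  0
0  3  1  0  2
1  1  1  3  2
gen 9: 0  1  0  2  3
3  2  3  2  1
1  2  1  2  1
2  2  3  3  0
0  3  1  0  2
1  1  1  3  2
gen 10: 0  1  0  2  3
3  2  3  2  1
1  2  2  2  1
2  2  3  3  0
0  3  1  0  2
1  1  1  3  2
gen 11: 0  1  0  2  3
3  2  3  2  1
1  2  3  2  1
2  2  3  3  0
0  3  1  0  2
1  1  1  3  2
gen 12: 0  1  1  3  3
3  3  1  0  2
1  3  3  1  2
2  3  1  1  1
0  3  2  1  2
1  1  1  3  2
gen 13: 1  2  1  3  3
0  1  3  0  2
3  2  1  2  2
3  1  3  1  1
1  0  3  1  2
1  2  1  3  2
gen 14: 1  2  1  3  3
0  1  3  0  2
3  2  2  2  2
3  1  3  1  1
1  0  3  1  2
1  2  1  3  2
gen 15: 1  2  1  3  3
0  1  3  0  2
3  2  3  2  2
3  1  3  1  1
1  0  3  1  2
1  2  1  3  2

2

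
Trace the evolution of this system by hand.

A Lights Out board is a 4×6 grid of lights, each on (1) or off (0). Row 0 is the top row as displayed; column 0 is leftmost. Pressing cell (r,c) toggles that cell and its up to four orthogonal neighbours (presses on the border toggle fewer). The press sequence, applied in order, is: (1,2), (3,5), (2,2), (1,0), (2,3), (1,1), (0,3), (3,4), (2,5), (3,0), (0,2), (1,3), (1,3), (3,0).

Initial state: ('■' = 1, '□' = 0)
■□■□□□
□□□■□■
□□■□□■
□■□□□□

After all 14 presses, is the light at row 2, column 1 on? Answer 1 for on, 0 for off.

[0] ■□■□□□
□□□■□■
□□■□□■
□■□□□□
[1] ■□□□□□
□■■□□■
□□□□□■
□■□□□□
[2] ■□□□□□
□■■□□■
□□□□□□
□■□□■■
[3] ■□□□□□
□■□□□■
□■■■□□
□■■□■■
[4] □□□□□□
■□□□□■
■■■■□□
□■■□■■
[5] □□□□□□
■□□■□■
■■□□■□
□■■■■■
[6] □■□□□□
□■■■□■
■□□□■□
□■■■■■
[7] □■■■■□
□■■□□■
■□□□■□
□■■■■■
[8] □■■■■□
□■■□□■
■□□□□□
□■■□□□
[9] □■■■■□
□■■□□□
■□□□■■
□■■□□■
[10] □■■■■□
□■■□□□
□□□□■■
■□■□□■
[11] □□□□■□
□■□□□□
□□□□■■
■□■□□■
[12] □□□■■□
□■■■■□
□□□■■■
■□■□□■
[13] □□□□■□
□■□□□□
□□□□■■
■□■□□■
[14] □□□□■□
□■□□□□
■□□□■■
□■■□□■

0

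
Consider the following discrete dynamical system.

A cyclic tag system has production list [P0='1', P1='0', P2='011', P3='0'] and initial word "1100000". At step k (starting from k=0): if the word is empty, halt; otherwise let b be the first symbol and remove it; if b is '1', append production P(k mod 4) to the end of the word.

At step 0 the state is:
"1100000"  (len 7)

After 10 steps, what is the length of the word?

0) "1100000"  (len 7)
1) "1000001"  (len 7)
2) "0000010"  (len 7)
3) "000010"  (len 6)
4) "00010"  (len 5)
5) "0010"  (len 4)
6) "010"  (len 3)
7) "10"  (len 2)
8) "00"  (len 2)
9) "0"  (len 1)
10) (halted — word empty)

0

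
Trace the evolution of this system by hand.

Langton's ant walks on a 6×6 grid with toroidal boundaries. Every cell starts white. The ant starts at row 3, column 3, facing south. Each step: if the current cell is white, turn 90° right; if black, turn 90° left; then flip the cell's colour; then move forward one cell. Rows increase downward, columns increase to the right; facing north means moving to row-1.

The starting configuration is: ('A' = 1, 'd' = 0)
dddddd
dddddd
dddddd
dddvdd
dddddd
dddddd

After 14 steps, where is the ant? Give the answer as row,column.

t=0: dddddd
dddddd
dddddd
dddvdd
dddddd
dddddd
t=1: dddddd
dddddd
dddddd
dd<Add
dddddd
dddddd
t=2: dddddd
dddddd
dd^ddd
ddAAdd
dddddd
dddddd
t=3: dddddd
dddddd
ddA>dd
ddAAdd
dddddd
dddddd
t=4: dddddd
dddddd
ddAAdd
ddAvdd
dddddd
dddddd
t=5: dddddd
dddddd
ddAAdd
ddAd>d
dddddd
dddddd
t=6: dddddd
dddddd
ddAAdd
ddAdAd
ddddvd
dddddd
t=7: dddddd
dddddd
ddAAdd
ddAdAd
ddd<Ad
dddddd
t=8: dddddd
dddddd
ddAAdd
ddA^Ad
dddAAd
dddddd
t=9: dddddd
dddddd
ddAAdd
ddAA>d
dddAAd
dddddd
t=10: dddddd
dddddd
ddAA^d
ddAAdd
dddAAd
dddddd
t=11: dddddd
dddddd
ddAAA>
ddAAdd
dddAAd
dddddd
t=12: dddddd
dddddd
ddAAAA
ddAAdv
dddAAd
dddddd
t=13: dddddd
dddddd
ddAAAA
ddAA<A
dddAAd
dddddd
t=14: dddddd
dddddd
ddAA^A
ddAAAA
dddAAd
dddddd

2,4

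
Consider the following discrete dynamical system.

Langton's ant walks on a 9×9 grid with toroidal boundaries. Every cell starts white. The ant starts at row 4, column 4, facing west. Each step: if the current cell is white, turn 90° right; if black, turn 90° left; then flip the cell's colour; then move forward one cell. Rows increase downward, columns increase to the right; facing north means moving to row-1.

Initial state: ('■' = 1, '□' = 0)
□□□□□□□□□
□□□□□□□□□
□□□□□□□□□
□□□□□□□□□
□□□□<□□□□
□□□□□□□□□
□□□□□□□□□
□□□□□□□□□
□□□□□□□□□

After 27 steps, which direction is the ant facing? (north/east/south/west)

0) □□□□□□□□□
□□□□□□□□□
□□□□□□□□□
□□□□□□□□□
□□□□<□□□□
□□□□□□□□□
□□□□□□□□□
□□□□□□□□□
□□□□□□□□□
1) □□□□□□□□□
□□□□□□□□□
□□□□□□□□□
□□□□^□□□□
□□□□■□□□□
□□□□□□□□□
□□□□□□□□□
□□□□□□□□□
□□□□□□□□□
2) □□□□□□□□□
□□□□□□□□□
□□□□□□□□□
□□□□■>□□□
□□□□■□□□□
□□□□□□□□□
□□□□□□□□□
□□□□□□□□□
□□□□□□□□□
3) □□□□□□□□□
□□□□□□□□□
□□□□□□□□□
□□□□■■□□□
□□□□■v□□□
□□□□□□□□□
□□□□□□□□□
□□□□□□□□□
□□□□□□□□□
4) □□□□□□□□□
□□□□□□□□□
□□□□□□□□□
□□□□■■□□□
□□□□<■□□□
□□□□□□□□□
□□□□□□□□□
□□□□□□□□□
□□□□□□□□□
5) □□□□□□□□□
□□□□□□□□□
□□□□□□□□□
□□□□■■□□□
□□□□□■□□□
□□□□v□□□□
□□□□□□□□□
□□□□□□□□□
□□□□□□□□□
6) □□□□□□□□□
□□□□□□□□□
□□□□□□□□□
□□□□■■□□□
□□□□□■□□□
□□□<■□□□□
□□□□□□□□□
□□□□□□□□□
□□□□□□□□□
7) □□□□□□□□□
□□□□□□□□□
□□□□□□□□□
□□□□■■□□□
□□□^□■□□□
□□□■■□□□□
□□□□□□□□□
□□□□□□□□□
□□□□□□□□□
8) □□□□□□□□□
□□□□□□□□□
□□□□□□□□□
□□□□■■□□□
□□□■>■□□□
□□□■■□□□□
□□□□□□□□□
□□□□□□□□□
□□□□□□□□□
9) □□□□□□□□□
□□□□□□□□□
□□□□□□□□□
□□□□■■□□□
□□□■■■□□□
□□□■v□□□□
□□□□□□□□□
□□□□□□□□□
□□□□□□□□□
10) □□□□□□□□□
□□□□□□□□□
□□□□□□□□□
□□□□■■□□□
□□□■■■□□□
□□□■□>□□□
□□□□□□□□□
□□□□□□□□□
□□□□□□□□□
11) □□□□□□□□□
□□□□□□□□□
□□□□□□□□□
□□□□■■□□□
□□□■■■□□□
□□□■□■□□□
□□□□□v□□□
□□□□□□□□□
□□□□□□□□□
12) □□□□□□□□□
□□□□□□□□□
□□□□□□□□□
□□□□■■□□□
□□□■■■□□□
□□□■□■□□□
□□□□<■□□□
□□□□□□□□□
□□□□□□□□□
13) □□□□□□□□□
□□□□□□□□□
□□□□□□□□□
□□□□■■□□□
□□□■■■□□□
□□□■^■□□□
□□□□■■□□□
□□□□□□□□□
□□□□□□□□□
14) □□□□□□□□□
□□□□□□□□□
□□□□□□□□□
□□□□■■□□□
□□□■■■□□□
□□□■■>□□□
□□□□■■□□□
□□□□□□□□□
□□□□□□□□□
15) □□□□□□□□□
□□□□□□□□□
□□□□□□□□□
□□□□■■□□□
□□□■■^□□□
□□□■■□□□□
□□□□■■□□□
□□□□□□□□□
□□□□□□□□□
16) □□□□□□□□□
□□□□□□□□□
□□□□□□□□□
□□□□■■□□□
□□□■<□□□□
□□□■■□□□□
□□□□■■□□□
□□□□□□□□□
□□□□□□□□□
17) □□□□□□□□□
□□□□□□□□□
□□□□□□□□□
□□□□■■□□□
□□□■□□□□□
□□□■v□□□□
□□□□■■□□□
□□□□□□□□□
□□□□□□□□□
18) □□□□□□□□□
□□□□□□□□□
□□□□□□□□□
□□□□■■□□□
□□□■□□□□□
□□□■□>□□□
□□□□■■□□□
□□□□□□□□□
□□□□□□□□□
19) □□□□□□□□□
□□□□□□□□□
□□□□□□□□□
□□□□■■□□□
□□□■□□□□□
□□□■□■□□□
□□□□■v□□□
□□□□□□□□□
□□□□□□□□□
20) □□□□□□□□□
□□□□□□□□□
□□□□□□□□□
□□□□■■□□□
□□□■□□□□□
□□□■□■□□□
□□□□■□>□□
□□□□□□□□□
□□□□□□□□□
21) □□□□□□□□□
□□□□□□□□□
□□□□□□□□□
□□□□■■□□□
□□□■□□□□□
□□□■□■□□□
□□□□■□■□□
□□□□□□v□□
□□□□□□□□□
22) □□□□□□□□□
□□□□□□□□□
□□□□□□□□□
□□□□■■□□□
□□□■□□□□□
□□□■□■□□□
□□□□■□■□□
□□□□□<■□□
□□□□□□□□□
23) □□□□□□□□□
□□□□□□□□□
□□□□□□□□□
□□□□■■□□□
□□□■□□□□□
□□□■□■□□□
□□□□■^■□□
□□□□□■■□□
□□□□□□□□□
24) □□□□□□□□□
□□□□□□□□□
□□□□□□□□□
□□□□■■□□□
□□□■□□□□□
□□□■□■□□□
□□□□■■>□□
□□□□□■■□□
□□□□□□□□□
25) □□□□□□□□□
□□□□□□□□□
□□□□□□□□□
□□□□■■□□□
□□□■□□□□□
□□□■□■^□□
□□□□■■□□□
□□□□□■■□□
□□□□□□□□□
26) □□□□□□□□□
□□□□□□□□□
□□□□□□□□□
□□□□■■□□□
□□□■□□□□□
□□□■□■■>□
□□□□■■□□□
□□□□□■■□□
□□□□□□□□□
27) □□□□□□□□□
□□□□□□□□□
□□□□□□□□□
□□□□■■□□□
□□□■□□□□□
□□□■□■■■□
□□□□■■□v□
□□□□□■■□□
□□□□□□□□□

south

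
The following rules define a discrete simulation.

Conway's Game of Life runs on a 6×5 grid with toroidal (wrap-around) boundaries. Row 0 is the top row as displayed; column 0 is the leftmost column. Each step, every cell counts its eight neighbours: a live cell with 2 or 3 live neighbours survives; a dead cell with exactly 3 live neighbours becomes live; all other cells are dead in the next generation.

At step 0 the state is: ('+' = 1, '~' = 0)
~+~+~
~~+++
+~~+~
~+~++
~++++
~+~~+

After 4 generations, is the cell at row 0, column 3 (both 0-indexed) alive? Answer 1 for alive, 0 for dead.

gen 0: ~+~+~
~~+++
+~~+~
~+~++
~++++
~+~~+
gen 1: ~+~~~
++~~~
++~~~
~+~~~
~+~~~
~+~~+
gen 2: ~++~~
~~+~~
~~+~~
~++~~
~++~~
~++~~
gen 3: ~~~+~
~~++~
~~++~
~~~+~
+~~+~
+~~+~
gen 4: ~~~+~
~~~~+
~~~~+
~~~+~
~~++~
~~++~

1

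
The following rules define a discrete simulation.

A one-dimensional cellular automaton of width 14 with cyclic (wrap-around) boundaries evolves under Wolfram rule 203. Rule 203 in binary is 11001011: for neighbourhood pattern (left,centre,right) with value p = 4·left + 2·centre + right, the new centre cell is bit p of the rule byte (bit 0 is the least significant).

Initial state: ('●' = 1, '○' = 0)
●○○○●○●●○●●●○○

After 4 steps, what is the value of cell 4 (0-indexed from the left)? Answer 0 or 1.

t=0: ●○○○●○●●○●●●○○
t=1: ○○●●○○●●○●●●○●
t=2: ○●●●○●●●○●●●○○
t=3: ●●●●○●●●○●●●○●
t=4: ●●●●○●●●○●●●○●

0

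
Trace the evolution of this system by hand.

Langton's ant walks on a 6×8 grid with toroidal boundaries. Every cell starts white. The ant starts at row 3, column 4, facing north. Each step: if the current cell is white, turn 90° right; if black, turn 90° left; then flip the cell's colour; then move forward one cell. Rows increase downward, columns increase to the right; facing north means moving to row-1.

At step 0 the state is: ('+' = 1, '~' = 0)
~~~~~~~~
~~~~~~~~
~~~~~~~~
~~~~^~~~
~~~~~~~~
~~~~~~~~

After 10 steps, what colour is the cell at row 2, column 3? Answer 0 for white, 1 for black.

step 0: ~~~~~~~~
~~~~~~~~
~~~~~~~~
~~~~^~~~
~~~~~~~~
~~~~~~~~
step 1: ~~~~~~~~
~~~~~~~~
~~~~~~~~
~~~~+>~~
~~~~~~~~
~~~~~~~~
step 2: ~~~~~~~~
~~~~~~~~
~~~~~~~~
~~~~++~~
~~~~~v~~
~~~~~~~~
step 3: ~~~~~~~~
~~~~~~~~
~~~~~~~~
~~~~++~~
~~~~<+~~
~~~~~~~~
step 4: ~~~~~~~~
~~~~~~~~
~~~~~~~~
~~~~^+~~
~~~~++~~
~~~~~~~~
step 5: ~~~~~~~~
~~~~~~~~
~~~~~~~~
~~~<~+~~
~~~~++~~
~~~~~~~~
step 6: ~~~~~~~~
~~~~~~~~
~~~^~~~~
~~~+~+~~
~~~~++~~
~~~~~~~~
step 7: ~~~~~~~~
~~~~~~~~
~~~+>~~~
~~~+~+~~
~~~~++~~
~~~~~~~~
step 8: ~~~~~~~~
~~~~~~~~
~~~++~~~
~~~+v+~~
~~~~++~~
~~~~~~~~
step 9: ~~~~~~~~
~~~~~~~~
~~~++~~~
~~~<++~~
~~~~++~~
~~~~~~~~
step 10: ~~~~~~~~
~~~~~~~~
~~~++~~~
~~~~++~~
~~~v++~~
~~~~~~~~

1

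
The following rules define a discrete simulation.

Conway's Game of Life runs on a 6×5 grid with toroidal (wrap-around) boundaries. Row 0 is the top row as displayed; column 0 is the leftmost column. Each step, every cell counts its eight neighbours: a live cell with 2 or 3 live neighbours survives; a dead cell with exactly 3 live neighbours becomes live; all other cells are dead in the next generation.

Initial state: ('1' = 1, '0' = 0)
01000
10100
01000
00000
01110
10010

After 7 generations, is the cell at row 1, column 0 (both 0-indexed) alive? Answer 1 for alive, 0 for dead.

1

step 0: 01000
10100
01000
00000
01110
10010
step 1: 11101
10100
01000
01000
01111
10011
step 2: 00100
00111
11100
01010
01000
00000
step 3: 00100
10001
10000
00000
00100
00000
step 4: 00000
11001
10001
00000
00000
00000
step 5: 10000
01001
01001
00000
00000
00000
step 6: 10000
01001
00000
00000
00000
00000
step 7: 10000
10000
00000
00000
00000
00000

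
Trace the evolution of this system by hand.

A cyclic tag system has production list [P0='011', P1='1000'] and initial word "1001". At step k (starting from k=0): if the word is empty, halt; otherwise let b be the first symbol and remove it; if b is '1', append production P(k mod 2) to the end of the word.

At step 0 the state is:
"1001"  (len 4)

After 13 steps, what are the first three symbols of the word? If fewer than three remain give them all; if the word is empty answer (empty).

000

k=0  "1001"  (len 4)
k=1  "001011"  (len 6)
k=2  "01011"  (len 5)
k=3  "1011"  (len 4)
k=4  "0111000"  (len 7)
k=5  "111000"  (len 6)
k=6  "110001000"  (len 9)
k=7  "10001000011"  (len 11)
k=8  "00010000111000"  (len 14)
k=9  "0010000111000"  (len 13)
k=10  "010000111000"  (len 12)
k=11  "10000111000"  (len 11)
k=12  "00001110001000"  (len 14)
k=13  "0001110001000"  (len 13)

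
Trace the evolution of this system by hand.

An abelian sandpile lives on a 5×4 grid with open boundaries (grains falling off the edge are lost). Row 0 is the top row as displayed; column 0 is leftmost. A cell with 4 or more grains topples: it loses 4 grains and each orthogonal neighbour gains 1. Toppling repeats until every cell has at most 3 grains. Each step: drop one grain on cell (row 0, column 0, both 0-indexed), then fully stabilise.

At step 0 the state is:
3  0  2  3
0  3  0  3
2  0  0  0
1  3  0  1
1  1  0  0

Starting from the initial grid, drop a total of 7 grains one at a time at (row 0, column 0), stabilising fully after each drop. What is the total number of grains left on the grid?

[0] 3  0  2  3
0  3  0  3
2  0  0  0
1  3  0  1
1  1  0  0
[1] 0  1  2  3
1  3  0  3
2  0  0  0
1  3  0  1
1  1  0  0
[2] 1  1  2  3
1  3  0  3
2  0  0  0
1  3  0  1
1  1  0  0
[3] 2  1  2  3
1  3  0  3
2  0  0  0
1  3  0  1
1  1  0  0
[4] 3  1  2  3
1  3  0  3
2  0  0  0
1  3  0  1
1  1  0  0
[5] 0  2  2  3
2  3  0  3
2  0  0  0
1  3  0  1
1  1  0  0
[6] 1  2  2  3
2  3  0  3
2  0  0  0
1  3  0  1
1  1  0  0
[7] 2  2  2  3
2  3  0  3
2  0  0  0
1  3  0  1
1  1  0  0

26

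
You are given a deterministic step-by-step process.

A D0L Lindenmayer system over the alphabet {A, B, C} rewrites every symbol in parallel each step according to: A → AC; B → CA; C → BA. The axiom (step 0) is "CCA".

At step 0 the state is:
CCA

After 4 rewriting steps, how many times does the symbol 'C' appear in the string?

k=0  CCA
k=1  BABAAC
k=2  CAACCAACACBA
k=3  BAACACBABAACACBAACBACAAC
k=4  CAACACBAACBACAACCAACACBAACBACAACACBACAACBAACACBA

17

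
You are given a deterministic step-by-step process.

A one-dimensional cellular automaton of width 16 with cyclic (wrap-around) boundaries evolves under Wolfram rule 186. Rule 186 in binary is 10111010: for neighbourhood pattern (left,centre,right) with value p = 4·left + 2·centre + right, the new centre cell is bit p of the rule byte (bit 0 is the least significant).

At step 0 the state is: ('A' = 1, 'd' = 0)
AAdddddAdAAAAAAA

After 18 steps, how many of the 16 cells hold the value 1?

0) AAdddddAdAAAAAAA
1) AdAdddAdAAAAAAAA
2) dAdAdAdAAAAAAAAA
3) AdAdAdAAAAAAAAAd
4) dAdAdAAAAAAAAAdA
5) AdAdAAAAAAAAAdAd
6) dAdAAAAAAAAAdAdA
7) AdAAAAAAAAAdAdAd
8) dAAAAAAAAAdAdAdA
9) AAAAAAAAAdAdAdAd
10) AAAAAAAAdAdAdAdA
11) AAAAAAAdAdAdAdAA
12) AAAAAAdAdAdAdAAA
13) AAAAAdAdAdAdAAAA
14) AAAAdAdAdAdAAAAA
15) AAAdAdAdAdAAAAAA
16) AAdAdAdAdAAAAAAA
17) AdAdAdAdAAAAAAAA
18) dAdAdAdAAAAAAAAA

12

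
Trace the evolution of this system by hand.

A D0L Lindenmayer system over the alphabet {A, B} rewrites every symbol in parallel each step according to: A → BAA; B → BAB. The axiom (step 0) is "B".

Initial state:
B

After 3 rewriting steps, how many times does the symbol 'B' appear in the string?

gen 0: B
gen 1: BAB
gen 2: BABBAABAB
gen 3: BABBAABABBABBAABAABABBAABAB

14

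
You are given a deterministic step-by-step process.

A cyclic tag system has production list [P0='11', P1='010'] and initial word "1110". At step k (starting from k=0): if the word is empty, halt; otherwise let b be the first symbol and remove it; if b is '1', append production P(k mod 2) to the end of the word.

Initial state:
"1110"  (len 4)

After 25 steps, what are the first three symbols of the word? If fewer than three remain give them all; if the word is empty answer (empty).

101

0) "1110"  (len 4)
1) "11011"  (len 5)
2) "1011010"  (len 7)
3) "01101011"  (len 8)
4) "1101011"  (len 7)
5) "10101111"  (len 8)
6) "0101111010"  (len 10)
7) "101111010"  (len 9)
8) "01111010010"  (len 11)
9) "1111010010"  (len 10)
10) "111010010010"  (len 12)
11) "1101001001011"  (len 13)
12) "101001001011010"  (len 15)
13) "0100100101101011"  (len 16)
14) "100100101101011"  (len 15)
15) "0010010110101111"  (len 16)
16) "010010110101111"  (len 15)
17) "10010110101111"  (len 14)
18) "0010110101111010"  (len 16)
19) "010110101111010"  (len 15)
20) "10110101111010"  (len 14)
21) "011010111101011"  (len 15)
22) "11010111101011"  (len 14)
23) "101011110101111"  (len 15)
24) "01011110101111010"  (len 17)
25) "1011110101111010"  (len 16)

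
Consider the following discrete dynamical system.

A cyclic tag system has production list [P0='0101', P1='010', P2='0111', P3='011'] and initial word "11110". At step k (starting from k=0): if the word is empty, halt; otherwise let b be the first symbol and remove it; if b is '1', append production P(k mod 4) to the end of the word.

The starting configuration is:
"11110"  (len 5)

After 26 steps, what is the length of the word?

37

gen 0: "11110"  (len 5)
gen 1: "11100101"  (len 8)
gen 2: "1100101010"  (len 10)
gen 3: "1001010100111"  (len 13)
gen 4: "001010100111011"  (len 15)
gen 5: "01010100111011"  (len 14)
gen 6: "1010100111011"  (len 13)
gen 7: "0101001110110111"  (len 16)
gen 8: "101001110110111"  (len 15)
gen 9: "010011101101110101"  (len 18)
gen 10: "10011101101110101"  (len 17)
gen 11: "00111011011101010111"  (len 20)
gen 12: "0111011011101010111"  (len 19)
gen 13: "111011011101010111"  (len 18)
gen 14: "11011011101010111010"  (len 20)
gen 15: "10110111010101110100111"  (len 23)
gen 16: "0110111010101110100111011"  (len 25)
gen 17: "110111010101110100111011"  (len 24)
gen 18: "10111010101110100111011010"  (len 26)
gen 19: "01110101011101001110110100111"  (len 29)
gen 20: "1110101011101001110110100111"  (len 28)
gen 21: "1101010111010011101101001110101"  (len 31)
gen 22: "101010111010011101101001110101010"  (len 33)
gen 23: "010101110100111011010011101010100111"  (len 36)
gen 24: "10101110100111011010011101010100111"  (len 35)
gen 25: "01011101001110110100111010101001110101"  (len 38)
gen 26: "1011101001110110100111010101001110101"  (len 37)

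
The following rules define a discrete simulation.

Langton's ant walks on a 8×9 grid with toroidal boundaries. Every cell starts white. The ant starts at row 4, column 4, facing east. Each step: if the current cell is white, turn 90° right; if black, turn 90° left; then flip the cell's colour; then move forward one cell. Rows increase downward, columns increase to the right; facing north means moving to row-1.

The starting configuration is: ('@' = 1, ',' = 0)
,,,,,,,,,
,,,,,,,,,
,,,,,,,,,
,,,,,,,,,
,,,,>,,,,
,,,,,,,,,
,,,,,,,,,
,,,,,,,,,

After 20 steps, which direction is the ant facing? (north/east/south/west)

west

0) ,,,,,,,,,
,,,,,,,,,
,,,,,,,,,
,,,,,,,,,
,,,,>,,,,
,,,,,,,,,
,,,,,,,,,
,,,,,,,,,
1) ,,,,,,,,,
,,,,,,,,,
,,,,,,,,,
,,,,,,,,,
,,,,@,,,,
,,,,v,,,,
,,,,,,,,,
,,,,,,,,,
2) ,,,,,,,,,
,,,,,,,,,
,,,,,,,,,
,,,,,,,,,
,,,,@,,,,
,,,<@,,,,
,,,,,,,,,
,,,,,,,,,
3) ,,,,,,,,,
,,,,,,,,,
,,,,,,,,,
,,,,,,,,,
,,,^@,,,,
,,,@@,,,,
,,,,,,,,,
,,,,,,,,,
4) ,,,,,,,,,
,,,,,,,,,
,,,,,,,,,
,,,,,,,,,
,,,@>,,,,
,,,@@,,,,
,,,,,,,,,
,,,,,,,,,
5) ,,,,,,,,,
,,,,,,,,,
,,,,,,,,,
,,,,^,,,,
,,,@,,,,,
,,,@@,,,,
,,,,,,,,,
,,,,,,,,,
6) ,,,,,,,,,
,,,,,,,,,
,,,,,,,,,
,,,,@>,,,
,,,@,,,,,
,,,@@,,,,
,,,,,,,,,
,,,,,,,,,
7) ,,,,,,,,,
,,,,,,,,,
,,,,,,,,,
,,,,@@,,,
,,,@,v,,,
,,,@@,,,,
,,,,,,,,,
,,,,,,,,,
8) ,,,,,,,,,
,,,,,,,,,
,,,,,,,,,
,,,,@@,,,
,,,@<@,,,
,,,@@,,,,
,,,,,,,,,
,,,,,,,,,
9) ,,,,,,,,,
,,,,,,,,,
,,,,,,,,,
,,,,^@,,,
,,,@@@,,,
,,,@@,,,,
,,,,,,,,,
,,,,,,,,,
10) ,,,,,,,,,
,,,,,,,,,
,,,,,,,,,
,,,<,@,,,
,,,@@@,,,
,,,@@,,,,
,,,,,,,,,
,,,,,,,,,
11) ,,,,,,,,,
,,,,,,,,,
,,,^,,,,,
,,,@,@,,,
,,,@@@,,,
,,,@@,,,,
,,,,,,,,,
,,,,,,,,,
12) ,,,,,,,,,
,,,,,,,,,
,,,@>,,,,
,,,@,@,,,
,,,@@@,,,
,,,@@,,,,
,,,,,,,,,
,,,,,,,,,
13) ,,,,,,,,,
,,,,,,,,,
,,,@@,,,,
,,,@v@,,,
,,,@@@,,,
,,,@@,,,,
,,,,,,,,,
,,,,,,,,,
14) ,,,,,,,,,
,,,,,,,,,
,,,@@,,,,
,,,<@@,,,
,,,@@@,,,
,,,@@,,,,
,,,,,,,,,
,,,,,,,,,
15) ,,,,,,,,,
,,,,,,,,,
,,,@@,,,,
,,,,@@,,,
,,,v@@,,,
,,,@@,,,,
,,,,,,,,,
,,,,,,,,,
16) ,,,,,,,,,
,,,,,,,,,
,,,@@,,,,
,,,,@@,,,
,,,,>@,,,
,,,@@,,,,
,,,,,,,,,
,,,,,,,,,
17) ,,,,,,,,,
,,,,,,,,,
,,,@@,,,,
,,,,^@,,,
,,,,,@,,,
,,,@@,,,,
,,,,,,,,,
,,,,,,,,,
18) ,,,,,,,,,
,,,,,,,,,
,,,@@,,,,
,,,<,@,,,
,,,,,@,,,
,,,@@,,,,
,,,,,,,,,
,,,,,,,,,
19) ,,,,,,,,,
,,,,,,,,,
,,,^@,,,,
,,,@,@,,,
,,,,,@,,,
,,,@@,,,,
,,,,,,,,,
,,,,,,,,,
20) ,,,,,,,,,
,,,,,,,,,
,,<,@,,,,
,,,@,@,,,
,,,,,@,,,
,,,@@,,,,
,,,,,,,,,
,,,,,,,,,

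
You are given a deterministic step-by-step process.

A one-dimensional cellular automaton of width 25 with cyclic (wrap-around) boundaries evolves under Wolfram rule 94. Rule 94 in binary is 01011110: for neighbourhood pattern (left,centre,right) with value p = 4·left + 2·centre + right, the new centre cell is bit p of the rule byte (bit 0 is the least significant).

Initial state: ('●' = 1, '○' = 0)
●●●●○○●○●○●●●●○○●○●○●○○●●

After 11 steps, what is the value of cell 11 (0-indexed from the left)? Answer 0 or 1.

0

k=0  ●●●●○○●○●○●●●●○○●○●○●○○●●
k=1  ○○○●●●●○●○●○○●●●●○●○●●●●○
k=2  ○○●●○○●○●○●●●●○○●○●○●○○●●
k=3  ●●●●●●●○●○●○○●●●●○●○●●●●●
k=4  ○○○○○○●○●○●●●●○○●○●○●○○○○
k=5  ○○○○○●●○●○●○○●●●●○●○●●○○○
k=6  ○○○○●●●○●○●●●●○○●○●○●●●○○
k=7  ○○○●●○●○●○●○○●●●●○●○●○●●○
k=8  ○○●●●○●○●○●●●●○○●○●○●○●●●
k=9  ●●●○●○●○●○●○○●●●●○●○●○●○●
k=10  ○○●○●○●○●○●●●●○○●○●○●○●○●
k=11  ●●●○●○●○●○●○○●●●●○●○●○●○●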